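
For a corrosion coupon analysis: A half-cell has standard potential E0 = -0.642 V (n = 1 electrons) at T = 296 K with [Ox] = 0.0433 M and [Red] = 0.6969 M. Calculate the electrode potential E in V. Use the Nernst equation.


Apply the Nernst equation: E = E0 + (RT/nF)*ln([Ox]/[Red])
Step 1: RT/nF = 8.314*296/(1*96485) = 0.02550598 V
Step 2: [Ox]/[Red] = 0.0433/0.6969 = 0.062132
Step 3: ln(0.062132) = -2.778494
Step 4: correction = 0.02550598 * -2.778494 = -0.0709 V
E = -0.642 + -0.0709 = -0.7129 V

-0.7129 V


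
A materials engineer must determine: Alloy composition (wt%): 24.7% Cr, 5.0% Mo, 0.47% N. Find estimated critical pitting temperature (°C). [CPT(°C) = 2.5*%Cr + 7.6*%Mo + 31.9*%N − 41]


Apply the ASTM G48 empirical CPT estimate: CPT(°C) = 2.5*%Cr + 7.6*%Mo + 31.9*%N − 41
2.5*24.7 = 61.75; 7.6*5.0 = 38; 31.9*0.47 = 14.993
CPT = 61.75 + 38 + 14.993 − 41 = 73.743 °C
Rounded to 0.1 °C: CPT ≈ 73.7 °C

73.7 °C


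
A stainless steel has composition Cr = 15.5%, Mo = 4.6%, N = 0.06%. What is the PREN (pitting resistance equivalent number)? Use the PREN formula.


Apply the PREN formula: PREN = Cr + 3.3*Mo + 16*N
PREN = 15.5 + 3.3*4.6 + 16*0.06
PREN = 15.5 + 15.18 + 0.96 = 31.64

31.64


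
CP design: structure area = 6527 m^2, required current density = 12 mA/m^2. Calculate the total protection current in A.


I = area * current density, then convert mA → A (÷1000)
I = 6527 * 12 / 1000 = 78.32 A

78.32 A


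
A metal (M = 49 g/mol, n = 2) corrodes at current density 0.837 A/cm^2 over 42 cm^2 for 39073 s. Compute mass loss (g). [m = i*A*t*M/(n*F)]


Apply Faraday's law: m = i*A*t*M / (n*F)
Total charge passed Q = i*A*t = 0.837*42*39073 = 1373572.242 C
m = Q*M/(n*F) = 1373572.242*49/(2*96485) = 348.785 g

348.785 g


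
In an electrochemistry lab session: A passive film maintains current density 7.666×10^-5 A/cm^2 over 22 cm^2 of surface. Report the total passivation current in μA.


I = i_pass * A, then convert A → μA (×10^6)
I = 7.666×10^-5 * 22 * 10^6 = 1686.52 μA

1686.52 μA


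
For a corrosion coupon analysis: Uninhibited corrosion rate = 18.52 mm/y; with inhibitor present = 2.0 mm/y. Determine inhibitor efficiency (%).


Apply the inhibitor-efficiency definition: IE = (CR_blank − CR_inh)/CR_blank × 100
IE = (18.52 − 2.0) / 18.52 × 100
IE = 16.52 / 18.52 × 100 = 89.2 %

89.2 %


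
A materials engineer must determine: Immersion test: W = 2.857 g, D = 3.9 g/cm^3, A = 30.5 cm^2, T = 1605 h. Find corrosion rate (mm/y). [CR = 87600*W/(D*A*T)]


Apply the mm/y weight-loss relation: CR = 87600 * W / (D * A * T)
Numerator: 87600 * 2.857 = 250273.2
Denominator: 3.9 * 30.5 * 1605 = 190914.75
CR = 250273.2 / 190914.75 = 1.310916 mm/y

1.310916 mm/y


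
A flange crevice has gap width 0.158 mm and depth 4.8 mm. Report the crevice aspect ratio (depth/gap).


Aspect ratio = depth / gap
Ratio = 4.8 / 0.158 = 30.4

30.4


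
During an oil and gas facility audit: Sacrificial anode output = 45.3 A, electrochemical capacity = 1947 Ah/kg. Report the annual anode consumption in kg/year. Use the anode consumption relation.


Annual consumption = current * hours per year / capacity
Rate = 45.3 * 8760 / 1947 = 203.8 kg/year

203.8 kg/year


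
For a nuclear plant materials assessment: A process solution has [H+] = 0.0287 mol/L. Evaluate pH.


pH = −log10[H+]
pH = −log10(0.0287) = 1.54

1.54


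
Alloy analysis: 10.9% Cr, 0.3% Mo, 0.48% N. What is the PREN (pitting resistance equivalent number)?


Apply the PREN formula: PREN = Cr + 3.3*Mo + 16*N
PREN = 10.9 + 3.3*0.3 + 16*0.48
PREN = 10.9 + 0.99 + 7.68 = 19.57

19.57


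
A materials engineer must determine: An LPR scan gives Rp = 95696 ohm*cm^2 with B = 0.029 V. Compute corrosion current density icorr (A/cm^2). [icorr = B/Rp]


Apply the Stern-Geary relation: icorr = B / Rp
icorr = 0.029 / 95696 = 3.03×10^-7 A/cm^2

3.03×10^-7 A/cm^2


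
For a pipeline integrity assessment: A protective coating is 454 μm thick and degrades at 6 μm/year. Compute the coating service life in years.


Service life = thickness / degradation rate
Life = 454 / 6 = 75.7 years

75.7 years


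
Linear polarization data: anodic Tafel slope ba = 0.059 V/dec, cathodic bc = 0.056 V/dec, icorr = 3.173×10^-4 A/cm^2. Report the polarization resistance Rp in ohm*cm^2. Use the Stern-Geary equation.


Apply the Stern-Geary equation: Rp = ba*bc / (2.303*icorr*(ba+bc))
ba*bc = 0.059*0.056 = 0.003304
ba+bc = 0.115; 2.303*icorr*(ba+bc) = 2.303*3.173×10^-4*0.115 = 8.4035319×10^-5
Rp = 0.003304 / 8.4035319×10^-5 = 39.3 ohm*cm^2

39.3 ohm*cm^2


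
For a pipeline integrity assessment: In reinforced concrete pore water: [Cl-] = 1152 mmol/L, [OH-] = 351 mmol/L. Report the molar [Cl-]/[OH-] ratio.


Threshold parameter = [Cl-] / [OH-] (molar basis; both in mmol/L, so units cancel)
Ratio = 1152 / 351 = 3.28

3.28


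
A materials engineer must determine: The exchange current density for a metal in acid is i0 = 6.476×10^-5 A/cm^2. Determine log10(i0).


i0 = 6.476×10^-5 A/cm^2
log10(i0) = -4.189

-4.189


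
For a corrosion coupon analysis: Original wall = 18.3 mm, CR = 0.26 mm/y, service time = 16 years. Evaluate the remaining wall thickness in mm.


Remaining wall = original − CR × time
t = 18.3 − 0.26*16 = 18.3 − 4.16 = 14.14 mm

14.14 mm


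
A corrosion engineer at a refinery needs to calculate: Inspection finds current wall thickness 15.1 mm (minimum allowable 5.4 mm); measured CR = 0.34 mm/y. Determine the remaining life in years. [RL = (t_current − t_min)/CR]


Apply the remaining-life relation: RL = (t_current − t_min) / CR
RL = (15.1 − 5.4) / 0.34 = 9.7 / 0.34 = 28.5 years

28.5 years


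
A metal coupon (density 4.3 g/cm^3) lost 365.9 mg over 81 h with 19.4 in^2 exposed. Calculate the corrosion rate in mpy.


Apply the mpy weight-loss relation: CR = 534 * W / (D * A * T)
Numerator: 534 * 365.9 = 195390.6
Denominator: 4.3 * 19.4 * 81 = 6757.02
CR = 195390.6 / 6757.02 = 28.917 mpy

28.917 mpy


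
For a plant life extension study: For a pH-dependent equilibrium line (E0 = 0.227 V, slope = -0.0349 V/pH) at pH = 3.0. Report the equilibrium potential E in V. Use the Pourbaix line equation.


Apply the Pourbaix line equation: E = E0 + slope*pH
E = 0.227 + (-0.0349)*3.0 = 0.227 + (-0.1047) = 0.1223 V
Rounded to 3 decimal places: E = 0.122 V

0.122 V


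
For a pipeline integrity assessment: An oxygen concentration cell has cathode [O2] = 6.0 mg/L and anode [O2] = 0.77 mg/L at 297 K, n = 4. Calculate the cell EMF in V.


Apply the Nernst concentration-cell relation: E = (RT/nF)*ln(C_cathode/C_anode)
RT/nF = 8.314*297/(4*96485) = 0.00639804 V
ln(6.0/0.77) = 2.05312
E = 0.00639804 * 2.05312 = 0.01314 V

0.01314 V


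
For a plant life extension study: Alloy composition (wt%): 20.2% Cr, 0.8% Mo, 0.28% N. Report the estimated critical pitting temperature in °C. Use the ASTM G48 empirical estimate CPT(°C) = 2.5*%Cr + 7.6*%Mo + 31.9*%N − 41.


Apply the ASTM G48 empirical CPT estimate: CPT(°C) = 2.5*%Cr + 7.6*%Mo + 31.9*%N − 41
2.5*20.2 = 50.5; 7.6*0.8 = 6.08; 31.9*0.28 = 8.932
CPT = 50.5 + 6.08 + 8.932 − 41 = 24.512 °C
Rounded to 0.1 °C: CPT ≈ 24.5 °C

24.5 °C


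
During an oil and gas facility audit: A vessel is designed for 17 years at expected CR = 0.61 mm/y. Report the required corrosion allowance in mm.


Corrosion allowance = CR × design life
CA = 0.61 * 17 = 10.37 mm

10.37 mm


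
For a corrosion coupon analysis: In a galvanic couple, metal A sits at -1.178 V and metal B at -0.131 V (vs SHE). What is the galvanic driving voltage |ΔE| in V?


Driving voltage is the absolute potential difference.
|ΔE| = |-1.178 − (-0.131)| = 1.047 V

1.047 V


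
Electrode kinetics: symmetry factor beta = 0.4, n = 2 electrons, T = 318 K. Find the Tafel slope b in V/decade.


Apply the Tafel slope relation: b = 2.303*R*T/(beta*n*F)
Numerator: 2.303 * 8.314 * 318 = 6088.79
Denominator: 0.4 * 2 * 96485 = 77188.0
b = 6088.79 / 77188.0 = 0.0789 V/decade

0.0789 V/decade


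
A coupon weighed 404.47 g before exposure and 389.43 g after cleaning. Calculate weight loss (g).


Weight loss = initial − final
WL = 404.47 − 389.43 = 15.04 g

15.04 g


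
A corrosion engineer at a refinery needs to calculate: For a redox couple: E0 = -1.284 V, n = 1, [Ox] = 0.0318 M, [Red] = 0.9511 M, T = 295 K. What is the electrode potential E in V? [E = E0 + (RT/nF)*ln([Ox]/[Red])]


Apply the Nernst equation: E = E0 + (RT/nF)*ln([Ox]/[Red])
Step 1: RT/nF = 8.314*295/(1*96485) = 0.02541981 V
Step 2: [Ox]/[Red] = 0.0318/0.9511 = 0.033435
Step 3: ln(0.033435) = -3.398152
Step 4: correction = 0.02541981 * -3.398152 = -0.086 V
E = -1.284 + -0.086 = -1.37 V

-1.37 V


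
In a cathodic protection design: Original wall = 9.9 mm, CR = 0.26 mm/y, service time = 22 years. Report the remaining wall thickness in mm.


Remaining wall = original − CR × time
t = 9.9 − 0.26*22 = 9.9 − 5.72 = 4.18 mm

4.18 mm


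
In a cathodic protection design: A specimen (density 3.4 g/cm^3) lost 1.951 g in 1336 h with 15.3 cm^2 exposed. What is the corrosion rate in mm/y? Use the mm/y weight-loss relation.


Apply the mm/y weight-loss relation: CR = 87600 * W / (D * A * T)
Numerator: 87600 * 1.951 = 170907.6
Denominator: 3.4 * 15.3 * 1336 = 69498.72
CR = 170907.6 / 69498.72 = 2.4591 mm/y

2.4591 mm/y


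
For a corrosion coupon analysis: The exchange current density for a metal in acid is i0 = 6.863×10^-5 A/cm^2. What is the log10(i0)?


i0 = 6.863×10^-5 A/cm^2
log10(i0) = -4.163

-4.163


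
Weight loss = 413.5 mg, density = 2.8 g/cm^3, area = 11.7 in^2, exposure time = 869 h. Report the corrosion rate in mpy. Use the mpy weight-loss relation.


Apply the mpy weight-loss relation: CR = 534 * W / (D * A * T)
Numerator: 534 * 413.5 = 220809.0
Denominator: 2.8 * 11.7 * 869 = 28468.44
CR = 220809.0 / 28468.44 = 7.756 mpy

7.756 mpy


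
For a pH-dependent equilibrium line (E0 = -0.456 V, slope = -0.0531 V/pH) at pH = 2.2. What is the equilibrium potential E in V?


Apply the Pourbaix line equation: E = E0 + slope*pH
E = -0.456 + (-0.0531)*2.2 = -0.456 + (-0.11682) = -0.57282 V
Rounded to 4 decimal places: E = -0.5728 V

-0.5728 V


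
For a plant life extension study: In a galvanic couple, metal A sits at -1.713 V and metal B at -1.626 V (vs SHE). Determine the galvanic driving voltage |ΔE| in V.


Driving voltage is the absolute potential difference.
|ΔE| = |-1.713 − (-1.626)| = 0.087 V

0.087 V


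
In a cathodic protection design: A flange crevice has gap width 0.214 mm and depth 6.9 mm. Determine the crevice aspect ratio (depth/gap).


Aspect ratio = depth / gap
Ratio = 6.9 / 0.214 = 32.2

32.2


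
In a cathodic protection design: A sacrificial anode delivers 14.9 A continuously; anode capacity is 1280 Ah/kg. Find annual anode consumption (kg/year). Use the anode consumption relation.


Annual consumption = current * hours per year / capacity
Rate = 14.9 * 8760 / 1280 = 102.0 kg/year

102.0 kg/year


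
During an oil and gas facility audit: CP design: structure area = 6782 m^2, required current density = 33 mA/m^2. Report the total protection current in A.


I = area * current density, then convert mA → A (÷1000)
I = 6782 * 33 / 1000 = 223.81 A

223.81 A


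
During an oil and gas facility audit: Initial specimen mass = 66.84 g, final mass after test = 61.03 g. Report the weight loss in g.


Weight loss = initial − final
WL = 66.84 − 61.03 = 5.81 g

5.81 g


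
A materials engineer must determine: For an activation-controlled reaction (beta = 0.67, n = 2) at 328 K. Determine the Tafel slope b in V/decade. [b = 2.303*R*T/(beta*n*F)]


Apply the Tafel slope relation: b = 2.303*R*T/(beta*n*F)
Numerator: 2.303 * 8.314 * 328 = 6280.26
Denominator: 0.67 * 2 * 96485 = 129289.9
b = 6280.26 / 129289.9 = 0.049 V/decade

0.049 V/decade


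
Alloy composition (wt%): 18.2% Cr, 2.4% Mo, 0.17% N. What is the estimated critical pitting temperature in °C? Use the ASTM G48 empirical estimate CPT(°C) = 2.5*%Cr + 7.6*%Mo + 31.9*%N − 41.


Apply the ASTM G48 empirical CPT estimate: CPT(°C) = 2.5*%Cr + 7.6*%Mo + 31.9*%N − 41
2.5*18.2 = 45.5; 7.6*2.4 = 18.24; 31.9*0.17 = 5.423
CPT = 45.5 + 18.24 + 5.423 − 41 = 28.163 °C
Rounded to 0.1 °C: CPT ≈ 28.2 °C

28.2 °C


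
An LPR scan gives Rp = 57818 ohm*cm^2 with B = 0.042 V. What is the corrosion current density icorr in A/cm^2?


Apply the Stern-Geary relation: icorr = B / Rp
icorr = 0.042 / 57818 = 7.264×10^-7 A/cm^2

7.264×10^-7 A/cm^2


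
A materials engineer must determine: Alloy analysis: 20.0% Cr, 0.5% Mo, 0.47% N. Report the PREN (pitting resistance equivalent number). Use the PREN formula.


Apply the PREN formula: PREN = Cr + 3.3*Mo + 16*N
PREN = 20.0 + 3.3*0.5 + 16*0.47
PREN = 20.0 + 1.65 + 7.52 = 29.17

29.17


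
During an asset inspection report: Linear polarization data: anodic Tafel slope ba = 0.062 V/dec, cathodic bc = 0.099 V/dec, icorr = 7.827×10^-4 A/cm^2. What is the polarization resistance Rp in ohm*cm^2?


Apply the Stern-Geary equation: Rp = ba*bc / (2.303*icorr*(ba+bc))
ba*bc = 0.062*0.099 = 0.006138
ba+bc = 0.161; 2.303*icorr*(ba+bc) = 2.303*7.827×10^-4*0.161 = 2.9021185×10^-4
Rp = 0.006138 / 2.9021185×10^-4 = 21.15 ohm*cm^2

21.15 ohm*cm^2


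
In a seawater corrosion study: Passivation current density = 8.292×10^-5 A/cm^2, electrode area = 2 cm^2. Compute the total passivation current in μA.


I = i_pass * A, then convert A → μA (×10^6)
I = 8.292×10^-5 * 2 * 10^6 = 165.84 μA

165.84 μA


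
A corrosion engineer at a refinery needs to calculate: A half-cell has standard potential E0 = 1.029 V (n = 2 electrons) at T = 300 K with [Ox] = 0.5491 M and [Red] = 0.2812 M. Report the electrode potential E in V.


Apply the Nernst equation: E = E0 + (RT/nF)*ln([Ox]/[Red])
Step 1: RT/nF = 8.314*300/(2*96485) = 0.01292533 V
Step 2: [Ox]/[Red] = 0.5491/0.2812 = 1.952703
Step 3: ln(1.952703) = 0.669215
Step 4: correction = 0.01292533 * 0.669215 = 0.009 V
E = 1.029 + 0.009 = 1.038 V

1.038 V


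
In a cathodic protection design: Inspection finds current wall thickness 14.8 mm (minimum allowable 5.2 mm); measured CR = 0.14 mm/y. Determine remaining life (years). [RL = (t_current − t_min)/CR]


Apply the remaining-life relation: RL = (t_current − t_min) / CR
RL = (14.8 − 5.2) / 0.14 = 9.6 / 0.14 = 68.6 years

68.6 years


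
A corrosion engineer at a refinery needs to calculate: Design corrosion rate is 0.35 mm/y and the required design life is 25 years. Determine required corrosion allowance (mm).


Corrosion allowance = CR × design life
CA = 0.35 * 25 = 8.75 mm

8.75 mm


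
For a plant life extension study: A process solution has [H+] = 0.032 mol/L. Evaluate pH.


pH = −log10[H+]
pH = −log10(0.032) = 1.49

1.49


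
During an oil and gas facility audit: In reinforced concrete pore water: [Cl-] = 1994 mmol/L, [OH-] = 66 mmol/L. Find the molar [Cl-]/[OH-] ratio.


Threshold parameter = [Cl-] / [OH-] (molar basis; both in mmol/L, so units cancel)
Ratio = 1994 / 66 = 30.21

30.21


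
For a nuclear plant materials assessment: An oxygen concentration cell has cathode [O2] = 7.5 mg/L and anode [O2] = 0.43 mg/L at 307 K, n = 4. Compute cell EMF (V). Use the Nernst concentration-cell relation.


Apply the Nernst concentration-cell relation: E = (RT/nF)*ln(C_cathode/C_anode)
RT/nF = 8.314*307/(4*96485) = 0.00661346 V
ln(7.5/0.43) = 2.85887
E = 0.00661346 * 2.85887 = 0.01891 V

0.01891 V


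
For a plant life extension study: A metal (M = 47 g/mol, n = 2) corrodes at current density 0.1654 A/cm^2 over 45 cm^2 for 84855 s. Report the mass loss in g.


Apply Faraday's law: m = i*A*t*M / (n*F)
Total charge passed Q = i*A*t = 0.1654*45*84855 = 631575.765 C
m = Q*M/(n*F) = 631575.765*47/(2*96485) = 153.8273 g

153.8273 g


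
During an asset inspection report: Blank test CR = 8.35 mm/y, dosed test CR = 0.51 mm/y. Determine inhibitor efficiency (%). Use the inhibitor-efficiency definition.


Apply the inhibitor-efficiency definition: IE = (CR_blank − CR_inh)/CR_blank × 100
IE = (8.35 − 0.51) / 8.35 × 100
IE = 7.84 / 8.35 × 100 = 93.9 %

93.9 %


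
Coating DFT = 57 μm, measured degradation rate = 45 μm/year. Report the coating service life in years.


Service life = thickness / degradation rate
Life = 57 / 45 = 1.3 years

1.3 years


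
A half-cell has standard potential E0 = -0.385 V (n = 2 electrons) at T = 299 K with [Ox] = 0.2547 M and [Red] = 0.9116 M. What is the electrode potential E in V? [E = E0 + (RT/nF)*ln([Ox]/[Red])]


Apply the Nernst equation: E = E0 + (RT/nF)*ln([Ox]/[Red])
Step 1: RT/nF = 8.314*299/(2*96485) = 0.01288224 V
Step 2: [Ox]/[Red] = 0.2547/0.9116 = 0.279399
Step 3: ln(0.279399) = -1.275114
Step 4: correction = 0.01288224 * -1.275114 = -0.0164 V
E = -0.385 + -0.0164 = -0.4014 V

-0.4014 V


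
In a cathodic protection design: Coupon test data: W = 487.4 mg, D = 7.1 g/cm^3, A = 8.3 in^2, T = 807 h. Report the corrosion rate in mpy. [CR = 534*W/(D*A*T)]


Apply the mpy weight-loss relation: CR = 534 * W / (D * A * T)
Numerator: 534 * 487.4 = 260271.6
Denominator: 7.1 * 8.3 * 807 = 47556.51
CR = 260271.6 / 47556.51 = 5.47289 mpy

5.47289 mpy


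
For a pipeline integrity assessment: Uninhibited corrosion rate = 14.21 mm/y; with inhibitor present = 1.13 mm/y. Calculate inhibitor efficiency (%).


Apply the inhibitor-efficiency definition: IE = (CR_blank − CR_inh)/CR_blank × 100
IE = (14.21 − 1.13) / 14.21 × 100
IE = 13.08 / 14.21 × 100 = 92.0 %

92.0 %


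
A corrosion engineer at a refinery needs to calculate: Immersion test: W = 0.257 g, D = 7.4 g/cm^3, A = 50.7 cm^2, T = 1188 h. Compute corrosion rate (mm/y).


Apply the mm/y weight-loss relation: CR = 87600 * W / (D * A * T)
Numerator: 87600 * 0.257 = 22513.2
Denominator: 7.4 * 50.7 * 1188 = 445713.84
CR = 22513.2 / 445713.84 = 0.05051 mm/y

0.05051 mm/y


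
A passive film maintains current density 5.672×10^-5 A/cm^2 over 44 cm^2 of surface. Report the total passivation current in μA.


I = i_pass * A, then convert A → μA (×10^6)
I = 5.672×10^-5 * 44 * 10^6 = 2495.68 μA

2495.68 μA


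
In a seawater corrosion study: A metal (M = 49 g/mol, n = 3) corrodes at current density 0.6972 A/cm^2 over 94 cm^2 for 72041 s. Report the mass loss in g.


Apply Faraday's law: m = i*A*t*M / (n*F)
Total charge passed Q = i*A*t = 0.6972*94*72041 = 4721336.6088 C
m = Q*M/(n*F) = 4721336.6088*49/(3*96485) = 799.2451 g

799.2451 g


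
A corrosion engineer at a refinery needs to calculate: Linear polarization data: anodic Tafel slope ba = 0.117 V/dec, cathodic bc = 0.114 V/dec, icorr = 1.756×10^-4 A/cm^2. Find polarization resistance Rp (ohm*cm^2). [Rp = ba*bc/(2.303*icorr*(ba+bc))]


Apply the Stern-Geary equation: Rp = ba*bc / (2.303*icorr*(ba+bc))
ba*bc = 0.117*0.114 = 0.013338
ba+bc = 0.231; 2.303*icorr*(ba+bc) = 2.303*1.756×10^-4*0.231 = 9.3417971×10^-5
Rp = 0.013338 / 9.3417971×10^-5 = 142.78 ohm*cm^2

142.78 ohm*cm^2


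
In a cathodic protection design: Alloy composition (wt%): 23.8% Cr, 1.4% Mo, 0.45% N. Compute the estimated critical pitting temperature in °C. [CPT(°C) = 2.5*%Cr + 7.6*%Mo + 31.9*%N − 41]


Apply the ASTM G48 empirical CPT estimate: CPT(°C) = 2.5*%Cr + 7.6*%Mo + 31.9*%N − 41
2.5*23.8 = 59.5; 7.6*1.4 = 10.64; 31.9*0.45 = 14.355
CPT = 59.5 + 10.64 + 14.355 − 41 = 43.495 °C
Rounded to 0.1 °C: CPT ≈ 43.5 °C

43.5 °C


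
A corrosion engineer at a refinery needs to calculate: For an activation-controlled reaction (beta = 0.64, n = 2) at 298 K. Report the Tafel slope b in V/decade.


Apply the Tafel slope relation: b = 2.303*R*T/(beta*n*F)
Numerator: 2.303 * 8.314 * 298 = 5705.85
Denominator: 0.64 * 2 * 96485 = 123500.8
b = 5705.85 / 123500.8 = 0.046 V/decade

0.046 V/decade


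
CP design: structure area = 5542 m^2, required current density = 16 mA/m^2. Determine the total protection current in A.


I = area * current density, then convert mA → A (÷1000)
I = 5542 * 16 / 1000 = 88.67 A

88.67 A


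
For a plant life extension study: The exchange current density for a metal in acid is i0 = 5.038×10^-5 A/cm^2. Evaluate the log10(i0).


i0 = 5.038×10^-5 A/cm^2
log10(i0) = -4.298

-4.298


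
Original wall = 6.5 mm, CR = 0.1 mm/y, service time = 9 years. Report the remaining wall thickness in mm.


Remaining wall = original − CR × time
t = 6.5 − 0.1*9 = 6.5 − 0.9 = 5.6 mm

5.6 mm


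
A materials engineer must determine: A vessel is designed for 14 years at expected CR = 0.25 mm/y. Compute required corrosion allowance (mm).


Corrosion allowance = CR × design life
CA = 0.25 * 14 = 3.5 mm

3.5 mm


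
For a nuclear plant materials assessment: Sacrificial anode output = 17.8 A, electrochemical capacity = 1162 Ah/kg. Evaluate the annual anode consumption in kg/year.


Annual consumption = current * hours per year / capacity
Rate = 17.8 * 8760 / 1162 = 134.2 kg/year

134.2 kg/year


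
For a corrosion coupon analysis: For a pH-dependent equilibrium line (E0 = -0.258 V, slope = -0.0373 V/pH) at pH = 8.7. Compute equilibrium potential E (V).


Apply the Pourbaix line equation: E = E0 + slope*pH
E = -0.258 + (-0.0373)*8.7 = -0.258 + (-0.32451) = -0.58251 V
Rounded to 4 decimal places: E = -0.5825 V

-0.5825 V


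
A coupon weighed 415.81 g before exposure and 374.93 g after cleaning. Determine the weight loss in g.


Weight loss = initial − final
WL = 415.81 − 374.93 = 40.88 g

40.88 g


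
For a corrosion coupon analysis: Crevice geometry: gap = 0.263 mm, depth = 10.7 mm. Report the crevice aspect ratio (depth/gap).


Aspect ratio = depth / gap
Ratio = 10.7 / 0.263 = 40.7

40.7


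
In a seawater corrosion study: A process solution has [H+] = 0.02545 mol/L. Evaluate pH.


pH = −log10[H+]
pH = −log10(0.02545) = 1.59

1.59


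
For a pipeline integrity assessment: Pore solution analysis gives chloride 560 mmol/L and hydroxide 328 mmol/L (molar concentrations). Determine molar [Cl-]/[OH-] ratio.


Threshold parameter = [Cl-] / [OH-] (molar basis; both in mmol/L, so units cancel)
Ratio = 560 / 328 = 1.71

1.71


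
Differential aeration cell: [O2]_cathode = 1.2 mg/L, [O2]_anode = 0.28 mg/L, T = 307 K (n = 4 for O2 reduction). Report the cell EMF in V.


Apply the Nernst concentration-cell relation: E = (RT/nF)*ln(C_cathode/C_anode)
RT/nF = 8.314*307/(4*96485) = 0.00661346 V
ln(1.2/0.28) = 1.45529
E = 0.00661346 * 1.45529 = 0.00962 V

0.00962 V


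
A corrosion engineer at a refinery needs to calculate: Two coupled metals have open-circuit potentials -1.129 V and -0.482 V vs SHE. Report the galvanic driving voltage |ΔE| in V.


Driving voltage is the absolute potential difference.
|ΔE| = |-1.129 − (-0.482)| = 0.647 V

0.647 V


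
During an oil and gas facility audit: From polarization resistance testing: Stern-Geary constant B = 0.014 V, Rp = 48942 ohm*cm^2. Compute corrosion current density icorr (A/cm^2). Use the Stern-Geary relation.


Apply the Stern-Geary relation: icorr = B / Rp
icorr = 0.014 / 48942 = 2.861×10^-7 A/cm^2

2.861×10^-7 A/cm^2


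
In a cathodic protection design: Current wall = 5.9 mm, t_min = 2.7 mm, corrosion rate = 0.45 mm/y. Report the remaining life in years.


Apply the remaining-life relation: RL = (t_current − t_min) / CR
RL = (5.9 − 2.7) / 0.45 = 3.2 / 0.45 = 7.1 years

7.1 years


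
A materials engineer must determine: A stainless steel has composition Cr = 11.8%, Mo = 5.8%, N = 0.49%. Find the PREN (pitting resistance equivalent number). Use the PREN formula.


Apply the PREN formula: PREN = Cr + 3.3*Mo + 16*N
PREN = 11.8 + 3.3*5.8 + 16*0.49
PREN = 11.8 + 19.14 + 7.84 = 38.78

38.78


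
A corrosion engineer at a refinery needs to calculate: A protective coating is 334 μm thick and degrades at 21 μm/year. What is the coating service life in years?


Service life = thickness / degradation rate
Life = 334 / 21 = 15.9 years

15.9 years


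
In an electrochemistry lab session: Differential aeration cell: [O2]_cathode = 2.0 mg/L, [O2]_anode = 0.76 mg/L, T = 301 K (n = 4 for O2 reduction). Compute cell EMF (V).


Apply the Nernst concentration-cell relation: E = (RT/nF)*ln(C_cathode/C_anode)
RT/nF = 8.314*301/(4*96485) = 0.0064842 V
ln(2.0/0.76) = 0.96758
E = 0.0064842 * 0.96758 = 0.00627 V

0.00627 V


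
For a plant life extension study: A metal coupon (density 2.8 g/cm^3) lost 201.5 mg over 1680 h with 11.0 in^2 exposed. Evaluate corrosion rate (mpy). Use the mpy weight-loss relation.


Apply the mpy weight-loss relation: CR = 534 * W / (D * A * T)
Numerator: 534 * 201.5 = 107601.0
Denominator: 2.8 * 11.0 * 1680 = 51744.0
CR = 107601.0 / 51744.0 = 2.07949 mpy

2.07949 mpy


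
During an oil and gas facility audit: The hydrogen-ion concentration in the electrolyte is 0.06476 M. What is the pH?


pH = −log10[H+]
pH = −log10(0.06476) = 1.19

1.19


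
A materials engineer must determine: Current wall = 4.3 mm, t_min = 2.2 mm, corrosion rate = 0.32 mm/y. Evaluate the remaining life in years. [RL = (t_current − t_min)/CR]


Apply the remaining-life relation: RL = (t_current − t_min) / CR
RL = (4.3 − 2.2) / 0.32 = 2.1 / 0.32 = 6.6 years

6.6 years


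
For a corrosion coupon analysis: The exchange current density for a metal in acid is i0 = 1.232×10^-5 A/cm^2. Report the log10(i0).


i0 = 1.232×10^-5 A/cm^2
log10(i0) = -4.909

-4.909


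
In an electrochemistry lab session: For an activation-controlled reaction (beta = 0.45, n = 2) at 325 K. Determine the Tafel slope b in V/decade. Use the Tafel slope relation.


Apply the Tafel slope relation: b = 2.303*R*T/(beta*n*F)
Numerator: 2.303 * 8.314 * 325 = 6222.82
Denominator: 0.45 * 2 * 96485 = 86836.5
b = 6222.82 / 86836.5 = 0.0717 V/decade

0.0717 V/decade


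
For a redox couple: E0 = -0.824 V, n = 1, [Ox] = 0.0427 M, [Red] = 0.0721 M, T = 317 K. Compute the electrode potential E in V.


Apply the Nernst equation: E = E0 + (RT/nF)*ln([Ox]/[Red])
Step 1: RT/nF = 8.314*317/(1*96485) = 0.02731552 V
Step 2: [Ox]/[Red] = 0.0427/0.0721 = 0.592233
Step 3: ln(0.592233) = -0.523855
Step 4: correction = 0.02731552 * -0.523855 = -0.014 V
E = -0.824 + -0.014 = -0.838 V

-0.838 V


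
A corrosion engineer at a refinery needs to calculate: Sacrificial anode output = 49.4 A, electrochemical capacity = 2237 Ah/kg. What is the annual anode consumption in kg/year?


Annual consumption = current * hours per year / capacity
Rate = 49.4 * 8760 / 2237 = 193.4 kg/year

193.4 kg/year


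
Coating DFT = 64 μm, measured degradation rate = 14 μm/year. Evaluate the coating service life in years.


Service life = thickness / degradation rate
Life = 64 / 14 = 4.6 years

4.6 years


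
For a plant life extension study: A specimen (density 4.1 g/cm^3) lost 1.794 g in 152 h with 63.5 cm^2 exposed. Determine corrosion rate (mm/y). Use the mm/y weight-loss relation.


Apply the mm/y weight-loss relation: CR = 87600 * W / (D * A * T)
Numerator: 87600 * 1.794 = 157154.4
Denominator: 4.1 * 63.5 * 152 = 39573.2
CR = 157154.4 / 39573.2 = 3.971233 mm/y

3.971233 mm/y


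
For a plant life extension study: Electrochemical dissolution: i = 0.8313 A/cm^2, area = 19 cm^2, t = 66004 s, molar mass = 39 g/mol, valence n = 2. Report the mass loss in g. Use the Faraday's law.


Apply Faraday's law: m = i*A*t*M / (n*F)
Total charge passed Q = i*A*t = 0.8313*19*66004 = 1042513.3788 C
m = Q*M/(n*F) = 1042513.3788*39/(2*96485) = 210.6961 g

210.6961 g


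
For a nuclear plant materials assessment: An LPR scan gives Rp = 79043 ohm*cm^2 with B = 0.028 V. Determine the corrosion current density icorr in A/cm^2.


Apply the Stern-Geary relation: icorr = B / Rp
icorr = 0.028 / 79043 = 3.542×10^-7 A/cm^2

3.542×10^-7 A/cm^2


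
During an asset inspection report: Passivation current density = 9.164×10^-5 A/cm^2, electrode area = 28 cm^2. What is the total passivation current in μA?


I = i_pass * A, then convert A → μA (×10^6)
I = 9.164×10^-5 * 28 * 10^6 = 2565.92 μA

2565.92 μA


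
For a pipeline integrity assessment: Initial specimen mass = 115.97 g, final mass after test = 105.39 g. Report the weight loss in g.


Weight loss = initial − final
WL = 115.97 − 105.39 = 10.58 g

10.58 g


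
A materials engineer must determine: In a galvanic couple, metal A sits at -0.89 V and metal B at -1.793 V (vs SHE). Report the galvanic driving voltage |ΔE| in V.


Driving voltage is the absolute potential difference.
|ΔE| = |-0.89 − (-1.793)| = 0.903 V

0.903 V


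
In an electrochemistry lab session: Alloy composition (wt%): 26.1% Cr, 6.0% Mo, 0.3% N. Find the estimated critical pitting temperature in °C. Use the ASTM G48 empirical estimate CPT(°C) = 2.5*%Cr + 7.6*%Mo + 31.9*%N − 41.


Apply the ASTM G48 empirical CPT estimate: CPT(°C) = 2.5*%Cr + 7.6*%Mo + 31.9*%N − 41
2.5*26.1 = 65.25; 7.6*6.0 = 45.6; 31.9*0.3 = 9.57
CPT = 65.25 + 45.6 + 9.57 − 41 = 79.42 °C
Rounded to 0.1 °C: CPT ≈ 79.4 °C

79.4 °C


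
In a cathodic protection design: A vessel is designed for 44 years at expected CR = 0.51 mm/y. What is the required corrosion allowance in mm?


Corrosion allowance = CR × design life
CA = 0.51 * 44 = 22.44 mm

22.44 mm


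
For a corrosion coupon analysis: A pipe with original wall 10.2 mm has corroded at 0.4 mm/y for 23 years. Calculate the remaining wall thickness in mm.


Remaining wall = original − CR × time
t = 10.2 − 0.4*23 = 10.2 − 9.2 = 1.0 mm

1.0 mm


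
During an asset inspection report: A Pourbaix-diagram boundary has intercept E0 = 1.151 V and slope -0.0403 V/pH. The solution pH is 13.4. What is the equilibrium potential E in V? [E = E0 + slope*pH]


Apply the Pourbaix line equation: E = E0 + slope*pH
E = 1.151 + (-0.0403)*13.4 = 1.151 + (-0.54002) = 0.61098 V
Rounded to 4 decimal places: E = 0.6110 V

0.6110 V


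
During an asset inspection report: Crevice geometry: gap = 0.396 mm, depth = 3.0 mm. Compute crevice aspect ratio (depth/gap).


Aspect ratio = depth / gap
Ratio = 3.0 / 0.396 = 7.6

7.6


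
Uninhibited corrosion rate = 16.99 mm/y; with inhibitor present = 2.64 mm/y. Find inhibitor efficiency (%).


Apply the inhibitor-efficiency definition: IE = (CR_blank − CR_inh)/CR_blank × 100
IE = (16.99 − 2.64) / 16.99 × 100
IE = 14.35 / 16.99 × 100 = 84.5 %

84.5 %


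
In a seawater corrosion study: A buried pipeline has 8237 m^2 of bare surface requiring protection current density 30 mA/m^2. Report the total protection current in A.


I = area * current density, then convert mA → A (÷1000)
I = 8237 * 30 / 1000 = 247.11 A

247.11 A


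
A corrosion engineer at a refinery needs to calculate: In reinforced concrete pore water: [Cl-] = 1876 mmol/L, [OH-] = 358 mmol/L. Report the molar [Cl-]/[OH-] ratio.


Threshold parameter = [Cl-] / [OH-] (molar basis; both in mmol/L, so units cancel)
Ratio = 1876 / 358 = 5.24

5.24


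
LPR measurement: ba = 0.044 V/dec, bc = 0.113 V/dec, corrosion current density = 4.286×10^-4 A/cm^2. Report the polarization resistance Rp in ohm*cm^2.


Apply the Stern-Geary equation: Rp = ba*bc / (2.303*icorr*(ba+bc))
ba*bc = 0.044*0.113 = 0.004972
ba+bc = 0.157; 2.303*icorr*(ba+bc) = 2.303*4.286×10^-4*0.157 = 1.5496933×10^-4
Rp = 0.004972 / 1.5496933×10^-4 = 32.1 ohm*cm^2

32.1 ohm*cm^2


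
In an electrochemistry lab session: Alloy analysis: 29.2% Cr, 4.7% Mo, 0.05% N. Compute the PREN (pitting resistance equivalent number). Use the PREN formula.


Apply the PREN formula: PREN = Cr + 3.3*Mo + 16*N
PREN = 29.2 + 3.3*4.7 + 16*0.05
PREN = 29.2 + 15.51 + 0.8 = 45.51

45.51


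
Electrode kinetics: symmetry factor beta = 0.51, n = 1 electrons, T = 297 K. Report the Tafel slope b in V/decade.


Apply the Tafel slope relation: b = 2.303*R*T/(beta*n*F)
Numerator: 2.303 * 8.314 * 297 = 5686.7
Denominator: 0.51 * 1 * 96485 = 49207.35
b = 5686.7 / 49207.35 = 0.116 V/decade

0.116 V/decade


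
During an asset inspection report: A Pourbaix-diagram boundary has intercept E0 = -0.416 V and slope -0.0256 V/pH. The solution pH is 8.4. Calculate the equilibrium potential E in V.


Apply the Pourbaix line equation: E = E0 + slope*pH
E = -0.416 + (-0.0256)*8.4 = -0.416 + (-0.21504) = -0.63104 V
Rounded to 3 decimal places: E = -0.631 V

-0.631 V


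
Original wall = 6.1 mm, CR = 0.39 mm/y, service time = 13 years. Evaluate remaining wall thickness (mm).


Remaining wall = original − CR × time
t = 6.1 − 0.39*13 = 6.1 − 5.07 = 1.03 mm

1.03 mm


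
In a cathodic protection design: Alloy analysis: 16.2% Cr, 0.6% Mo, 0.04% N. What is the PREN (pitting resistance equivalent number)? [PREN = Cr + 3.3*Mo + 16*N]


Apply the PREN formula: PREN = Cr + 3.3*Mo + 16*N
PREN = 16.2 + 3.3*0.6 + 16*0.04
PREN = 16.2 + 1.98 + 0.64 = 18.82

18.82


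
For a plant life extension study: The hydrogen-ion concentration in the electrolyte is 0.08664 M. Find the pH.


pH = −log10[H+]
pH = −log10(0.08664) = 1.06

1.06


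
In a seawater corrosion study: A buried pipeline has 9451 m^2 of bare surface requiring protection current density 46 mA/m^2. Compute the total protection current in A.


I = area * current density, then convert mA → A (÷1000)
I = 9451 * 46 / 1000 = 434.75 A

434.75 A


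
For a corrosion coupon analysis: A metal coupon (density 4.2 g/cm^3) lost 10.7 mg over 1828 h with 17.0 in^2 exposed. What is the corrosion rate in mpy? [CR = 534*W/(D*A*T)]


Apply the mpy weight-loss relation: CR = 534 * W / (D * A * T)
Numerator: 534 * 10.7 = 5713.8
Denominator: 4.2 * 17.0 * 1828 = 130519.2
CR = 5713.8 / 130519.2 = 0.0438 mpy

0.0438 mpy


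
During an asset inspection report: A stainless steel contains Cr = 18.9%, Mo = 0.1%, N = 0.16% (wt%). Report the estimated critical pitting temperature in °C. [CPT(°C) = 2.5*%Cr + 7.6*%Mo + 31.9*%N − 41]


Apply the ASTM G48 empirical CPT estimate: CPT(°C) = 2.5*%Cr + 7.6*%Mo + 31.9*%N − 41
2.5*18.9 = 47.25; 7.6*0.1 = 0.76; 31.9*0.16 = 5.104
CPT = 47.25 + 0.76 + 5.104 − 41 = 12.114 °C
Rounded to 0.1 °C: CPT ≈ 12.1 °C

12.1 °C


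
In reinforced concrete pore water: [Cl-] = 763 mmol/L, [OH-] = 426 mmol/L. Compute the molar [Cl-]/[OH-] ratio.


Threshold parameter = [Cl-] / [OH-] (molar basis; both in mmol/L, so units cancel)
Ratio = 763 / 426 = 1.79

1.79


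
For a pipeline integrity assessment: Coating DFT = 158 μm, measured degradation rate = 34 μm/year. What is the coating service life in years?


Service life = thickness / degradation rate
Life = 158 / 34 = 4.6 years

4.6 years


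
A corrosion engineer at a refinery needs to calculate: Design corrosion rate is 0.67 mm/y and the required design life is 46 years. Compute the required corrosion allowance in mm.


Corrosion allowance = CR × design life
CA = 0.67 * 46 = 30.82 mm

30.82 mm


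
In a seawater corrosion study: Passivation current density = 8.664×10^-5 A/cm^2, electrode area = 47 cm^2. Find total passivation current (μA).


I = i_pass * A, then convert A → μA (×10^6)
I = 8.664×10^-5 * 47 * 10^6 = 4072.08 μA

4072.08 μA


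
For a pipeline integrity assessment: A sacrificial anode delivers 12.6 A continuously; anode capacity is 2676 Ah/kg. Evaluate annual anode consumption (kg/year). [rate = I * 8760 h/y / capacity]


Annual consumption = current * hours per year / capacity
Rate = 12.6 * 8760 / 2676 = 41.2 kg/year

41.2 kg/year


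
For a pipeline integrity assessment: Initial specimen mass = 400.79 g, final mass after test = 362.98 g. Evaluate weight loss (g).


Weight loss = initial − final
WL = 400.79 − 362.98 = 37.81 g

37.81 g


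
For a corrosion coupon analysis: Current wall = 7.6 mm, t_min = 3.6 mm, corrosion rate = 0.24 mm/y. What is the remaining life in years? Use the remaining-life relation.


Apply the remaining-life relation: RL = (t_current − t_min) / CR
RL = (7.6 − 3.6) / 0.24 = 4.0 / 0.24 = 16.7 years

16.7 years


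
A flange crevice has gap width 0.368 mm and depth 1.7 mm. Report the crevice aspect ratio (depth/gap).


Aspect ratio = depth / gap
Ratio = 1.7 / 0.368 = 4.6

4.6


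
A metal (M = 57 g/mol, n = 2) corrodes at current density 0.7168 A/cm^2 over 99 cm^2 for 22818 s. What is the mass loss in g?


Apply Faraday's law: m = i*A*t*M / (n*F)
Total charge passed Q = i*A*t = 0.7168*99*22818 = 1619238.2976 C
m = Q*M/(n*F) = 1619238.2976*57/(2*96485) = 478.295 g

478.295 g


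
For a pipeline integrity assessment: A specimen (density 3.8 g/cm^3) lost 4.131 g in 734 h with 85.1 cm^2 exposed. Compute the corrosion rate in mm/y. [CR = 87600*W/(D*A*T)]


Apply the mm/y weight-loss relation: CR = 87600 * W / (D * A * T)
Numerator: 87600 * 4.131 = 361875.6
Denominator: 3.8 * 85.1 * 734 = 237360.92
CR = 361875.6 / 237360.92 = 1.52458 mm/y

1.52458 mm/y


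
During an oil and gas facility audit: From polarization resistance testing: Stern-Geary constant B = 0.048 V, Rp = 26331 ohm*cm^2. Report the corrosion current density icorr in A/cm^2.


Apply the Stern-Geary relation: icorr = B / Rp
icorr = 0.048 / 26331 = 1.823×10^-6 A/cm^2

1.823×10^-6 A/cm^2


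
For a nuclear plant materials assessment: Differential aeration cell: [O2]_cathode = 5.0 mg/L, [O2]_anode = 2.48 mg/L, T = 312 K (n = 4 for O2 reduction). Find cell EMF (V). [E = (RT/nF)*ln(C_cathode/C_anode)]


Apply the Nernst concentration-cell relation: E = (RT/nF)*ln(C_cathode/C_anode)
RT/nF = 8.314*312/(4*96485) = 0.00672117 V
ln(5.0/2.48) = 0.70118
E = 0.00672117 * 0.70118 = 0.00471 V

0.00471 V


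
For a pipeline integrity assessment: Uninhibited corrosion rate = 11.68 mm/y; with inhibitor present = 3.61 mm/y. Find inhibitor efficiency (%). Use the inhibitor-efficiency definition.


Apply the inhibitor-efficiency definition: IE = (CR_blank − CR_inh)/CR_blank × 100
IE = (11.68 − 3.61) / 11.68 × 100
IE = 8.07 / 11.68 × 100 = 69.1 %

69.1 %


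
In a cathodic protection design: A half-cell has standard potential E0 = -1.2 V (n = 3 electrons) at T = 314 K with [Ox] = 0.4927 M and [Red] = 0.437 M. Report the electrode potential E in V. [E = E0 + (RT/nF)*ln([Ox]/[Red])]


Apply the Nernst equation: E = E0 + (RT/nF)*ln([Ox]/[Red])
Step 1: RT/nF = 8.314*314/(3*96485) = 0.009019 V
Step 2: [Ox]/[Red] = 0.4927/0.437 = 1.12746
Step 3: ln(1.12746) = 0.119967
Step 4: correction = 0.009019 * 0.119967 = 0.0011 V
E = -1.2 + 0.0011 = -1.1989 V

-1.1989 V


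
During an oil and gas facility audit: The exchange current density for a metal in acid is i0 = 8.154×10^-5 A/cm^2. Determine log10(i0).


i0 = 8.154×10^-5 A/cm^2
log10(i0) = -4.089

-4.089


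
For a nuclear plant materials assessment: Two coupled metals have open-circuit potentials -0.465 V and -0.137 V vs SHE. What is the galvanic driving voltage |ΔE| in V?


Driving voltage is the absolute potential difference.
|ΔE| = |-0.465 − (-0.137)| = 0.328 V

0.328 V


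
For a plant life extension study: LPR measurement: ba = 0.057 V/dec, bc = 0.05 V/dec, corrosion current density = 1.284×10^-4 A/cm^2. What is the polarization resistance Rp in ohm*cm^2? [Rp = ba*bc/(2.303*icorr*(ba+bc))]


Apply the Stern-Geary equation: Rp = ba*bc / (2.303*icorr*(ba+bc))
ba*bc = 0.057*0.05 = 0.00285
ba+bc = 0.107; 2.303*icorr*(ba+bc) = 2.303*1.284×10^-4*0.107 = 3.1640456×10^-5
Rp = 0.00285 / 3.1640456×10^-5 = 90.07 ohm*cm^2

90.07 ohm*cm^2


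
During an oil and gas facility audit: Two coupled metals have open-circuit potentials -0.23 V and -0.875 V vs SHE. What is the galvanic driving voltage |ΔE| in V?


Driving voltage is the absolute potential difference.
|ΔE| = |-0.23 − (-0.875)| = 0.645 V

0.645 V


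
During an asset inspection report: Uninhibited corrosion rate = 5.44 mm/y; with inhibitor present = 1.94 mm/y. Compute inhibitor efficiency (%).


Apply the inhibitor-efficiency definition: IE = (CR_blank − CR_inh)/CR_blank × 100
IE = (5.44 − 1.94) / 5.44 × 100
IE = 3.5 / 5.44 × 100 = 64.3 %

64.3 %
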